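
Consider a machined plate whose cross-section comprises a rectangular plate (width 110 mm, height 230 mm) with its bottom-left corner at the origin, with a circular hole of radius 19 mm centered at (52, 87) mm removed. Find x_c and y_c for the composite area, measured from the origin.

Part | A | x̄ᵢ | ȳᵢ | A·x̄ᵢ | A·ȳᵢ
plate | 25300.00 | 55.00 | 115.00 | 1391500.00 | 2909500.00
hole | -1134.11 | 52.00 | 87.00 | -58973.98 | -98668.00
Σ | 24165.89 |  |  | 1332526.02 | 2810832.00
x_c = 1332526.02 / 24165.89 = 55.14 mm
y_c = 2810832.00 / 24165.89 = 116.31 mm

x_c = 55.14 mm, y_c = 116.31 mm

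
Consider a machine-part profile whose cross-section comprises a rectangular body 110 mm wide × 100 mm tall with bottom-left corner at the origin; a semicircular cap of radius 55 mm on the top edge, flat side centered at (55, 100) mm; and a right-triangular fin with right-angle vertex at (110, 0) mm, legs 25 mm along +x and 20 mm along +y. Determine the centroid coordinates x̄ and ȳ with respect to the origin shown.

x̄ = 55.99 mm, ȳ = 71.10 mm

Part | A | x̄ᵢ | ȳᵢ | A·x̄ᵢ | A·ȳᵢ
rectangular body | 11000.00 | 55.00 | 50.00 | 605000.00 | 550000.00
semicircular top | 4751.66 | 55.00 | 123.34 | 261341.24 | 586082.56
triangular fin | 250.00 | 118.33 | 6.67 | 29583.33 | 1666.67
Σ | 16001.66 |  |  | 895924.57 | 1137749.22
x̄ = 895924.57 / 16001.66 = 55.99 mm
ȳ = 1137749.22 / 16001.66 = 71.10 mm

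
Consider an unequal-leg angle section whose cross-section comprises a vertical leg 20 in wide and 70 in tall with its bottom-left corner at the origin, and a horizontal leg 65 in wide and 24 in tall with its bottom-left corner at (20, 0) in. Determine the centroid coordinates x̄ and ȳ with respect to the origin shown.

vertical leg: A = 20 × 70 = 1400.00, centroid at (10.00, 35.00).
horizontal leg: A = 65 × 24 = 1560.00, centroid at (52.50, 12.00).
ΣA = 2960.00 in², ΣAx̄ = 95900.00 in³, ΣAȳ = 67720.00 in³.
x̄ = 95900.00/2960.00 = 32.40 in; ȳ = 67720.00/2960.00 = 22.88 in.

x̄ = 32.40 in, ȳ = 22.88 in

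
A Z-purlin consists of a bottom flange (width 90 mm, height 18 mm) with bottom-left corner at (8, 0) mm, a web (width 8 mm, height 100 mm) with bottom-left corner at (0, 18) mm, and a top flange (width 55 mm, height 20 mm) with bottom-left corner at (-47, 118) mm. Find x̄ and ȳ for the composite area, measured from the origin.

Part | A | x̄ᵢ | ȳᵢ | A·x̄ᵢ | A·ȳᵢ
bottom flange | 1620.00 | 53.00 | 9.00 | 85860.00 | 14580.00
web | 800.00 | 4.00 | 68.00 | 3200.00 | 54400.00
top flange | 1100.00 | -19.50 | 128.00 | -21450.00 | 140800.00
Σ | 3520.00 |  |  | 67610.00 | 209780.00
x̄ = 67610.00 / 3520.00 = 19.21 mm
ȳ = 209780.00 / 3520.00 = 59.60 mm

x̄ = 19.21 mm, ȳ = 59.60 mm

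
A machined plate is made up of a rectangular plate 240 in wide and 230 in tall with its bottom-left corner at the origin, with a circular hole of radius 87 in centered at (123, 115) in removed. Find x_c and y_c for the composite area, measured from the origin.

x_c = 117.73 in, y_c = 115.00 in

Part | A | x̄ᵢ | ȳᵢ | A·x̄ᵢ | A·ȳᵢ
plate | 55200.00 | 120.00 | 115.00 | 6624000.00 | 6348000.00
hole | -23778.71 | 123.00 | 115.00 | -2924781.92 | -2734552.20
Σ | 31421.29 |  |  | 3699218.08 | 3613447.80
x_c = 3699218.08 / 31421.29 = 117.73 in
y_c = 3613447.80 / 31421.29 = 115.00 in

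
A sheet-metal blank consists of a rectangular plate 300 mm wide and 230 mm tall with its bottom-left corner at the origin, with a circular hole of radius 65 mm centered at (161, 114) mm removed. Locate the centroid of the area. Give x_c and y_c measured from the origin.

Part | A | x̄ᵢ | ȳᵢ | A·x̄ᵢ | A·ȳᵢ
plate | 69000.00 | 150.00 | 115.00 | 10350000.00 | 7935000.00
hole | -13273.23 | 161.00 | 114.00 | -2136989.86 | -1513148.10
Σ | 55726.77 |  |  | 8213010.14 | 6421851.90
x_c = 8213010.14 / 55726.77 = 147.38 mm
y_c = 6421851.90 / 55726.77 = 115.24 mm

x_c = 147.38 mm, y_c = 115.24 mm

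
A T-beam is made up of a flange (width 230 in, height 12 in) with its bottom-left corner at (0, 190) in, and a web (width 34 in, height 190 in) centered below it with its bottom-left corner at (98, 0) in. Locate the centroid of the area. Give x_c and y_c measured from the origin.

x_c = 115.00 in, y_c = 125.23 in

web: A = 34 × 190 = 6460.00, centroid at (115.00, 95.00).
flange: A = 230 × 12 = 2760.00, centroid at (115.00, 196.00).
ΣA = 9220.00 in², ΣAx_c = 1060300.00 in³, ΣAy_c = 1154660.00 in³.
x_c = 1060300.00/9220.00 = 115.00 in; y_c = 1154660.00/9220.00 = 125.23 in.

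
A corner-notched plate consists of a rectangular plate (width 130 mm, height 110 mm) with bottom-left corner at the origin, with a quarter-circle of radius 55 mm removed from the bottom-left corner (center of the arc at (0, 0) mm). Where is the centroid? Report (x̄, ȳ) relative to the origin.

x̄ = 73.30 mm, ȳ = 61.31 mm

plate: A = 130 × 110 = 14300.00, centroid at (65.00, 55.00).
removed quarter-circle: A = −¼π·55² = -2375.83, centroid at (23.34, 23.34).
ΣA = 11924.17 mm², ΣAx̄ = 874041.67 mm³, ΣAȳ = 731041.67 mm³.
x̄ = 874041.67/11924.17 = 73.30 mm; ȳ = 731041.67/11924.17 = 61.31 mm.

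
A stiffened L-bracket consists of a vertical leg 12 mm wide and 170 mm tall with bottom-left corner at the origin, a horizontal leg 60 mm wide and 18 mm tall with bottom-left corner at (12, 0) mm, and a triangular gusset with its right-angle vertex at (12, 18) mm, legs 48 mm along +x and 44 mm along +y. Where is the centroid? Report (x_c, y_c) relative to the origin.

vertical leg: A = 12 × 170 = 2040.00, centroid at (6.00, 85.00).
horizontal leg: A = 60 × 18 = 1080.00, centroid at (42.00, 9.00).
gusset: A = ½·48·44 = 1056.00, centroid at (28.00, 32.67).
ΣA = 4176.00 mm²
ΣAx_c = (2040.00)(6.00) + (1080.00)(42.00) + (1056.00)(28.00) = 87168.00 mm³
ΣAy_c = (2040.00)(85.00) + (1080.00)(9.00) + (1056.00)(32.67) = 217616.00 mm³
x_c = 87168.00 / 4176.00 = 20.87 mm
y_c = 217616.00 / 4176.00 = 52.11 mm

x_c = 20.87 mm, y_c = 52.11 mm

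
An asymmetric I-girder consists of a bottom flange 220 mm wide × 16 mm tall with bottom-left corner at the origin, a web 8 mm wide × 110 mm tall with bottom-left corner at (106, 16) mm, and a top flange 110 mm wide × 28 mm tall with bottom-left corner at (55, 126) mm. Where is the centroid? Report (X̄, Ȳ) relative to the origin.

X̄ = 110.00 mm, Ȳ = 69.76 mm

bottom flange: A = 220 × 16 = 3520.00, centroid at (110.00, 8.00).
web: A = 8 × 110 = 880.00, centroid at (110.00, 71.00).
top flange: A = 110 × 28 = 3080.00, centroid at (110.00, 140.00).
ΣA = 7480.00 mm²
ΣAX̄ = (3520.00)(110.00) + (880.00)(110.00) + (3080.00)(110.00) = 822800.00 mm³
ΣAȲ = (3520.00)(8.00) + (880.00)(71.00) + (3080.00)(140.00) = 521840.00 mm³
X̄ = 822800.00 / 7480.00 = 110.00 mm
Ȳ = 521840.00 / 7480.00 = 69.76 mm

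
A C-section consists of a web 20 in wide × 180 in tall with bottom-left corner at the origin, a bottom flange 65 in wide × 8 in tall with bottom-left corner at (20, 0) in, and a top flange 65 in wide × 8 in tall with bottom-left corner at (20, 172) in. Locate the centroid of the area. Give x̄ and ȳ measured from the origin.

Part | A | x̄ᵢ | ȳᵢ | A·x̄ᵢ | A·ȳᵢ
web | 3600.00 | 10.00 | 90.00 | 36000.00 | 324000.00
bottom flange | 520.00 | 52.50 | 4.00 | 27300.00 | 2080.00
top flange | 520.00 | 52.50 | 176.00 | 27300.00 | 91520.00
Σ | 4640.00 |  |  | 90600.00 | 417600.00
x̄ = 90600.00 / 4640.00 = 19.53 in
ȳ = 417600.00 / 4640.00 = 90.00 in

x̄ = 19.53 in, ȳ = 90.00 in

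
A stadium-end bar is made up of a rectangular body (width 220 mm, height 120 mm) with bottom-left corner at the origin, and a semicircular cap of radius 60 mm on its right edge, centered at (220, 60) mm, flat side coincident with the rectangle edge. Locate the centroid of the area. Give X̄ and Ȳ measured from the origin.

rectangular body: A = 220 × 120 = 26400.00, centroid at (110.00, 60.00).
semicircular end: A = ½π·60² = 5654.87, centroid at (245.46, 60.00).
ΣA = 32054.87 mm²
ΣAX̄ = (26400.00)(110.00) + (5654.87)(245.46) = 4292070.69 mm³
ΣAȲ = (26400.00)(60.00) + (5654.87)(60.00) = 1923292.01 mm³
X̄ = 4292070.69 / 32054.87 = 133.90 mm
Ȳ = 1923292.01 / 32054.87 = 60.00 mm

X̄ = 133.90 mm, Ȳ = 60.00 mm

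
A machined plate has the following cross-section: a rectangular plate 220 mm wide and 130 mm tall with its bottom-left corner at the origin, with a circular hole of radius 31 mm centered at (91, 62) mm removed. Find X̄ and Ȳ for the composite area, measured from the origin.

X̄ = 112.24 mm, Ȳ = 65.35 mm

plate: A = 220 × 130 = 28600.00, centroid at (110.00, 65.00).
hole: A = −π·31² = -3019.07, centroid at (91.00, 62.00).
ΣA = 25580.93 mm²
ΣAX̄ = (28600.00)(110.00) + (-3019.07)(91.00) = 2871264.58 mm³
ΣAȲ = (28600.00)(65.00) + (-3019.07)(62.00) = 1671817.63 mm³
X̄ = 2871264.58 / 25580.93 = 112.24 mm
Ȳ = 1671817.63 / 25580.93 = 65.35 mm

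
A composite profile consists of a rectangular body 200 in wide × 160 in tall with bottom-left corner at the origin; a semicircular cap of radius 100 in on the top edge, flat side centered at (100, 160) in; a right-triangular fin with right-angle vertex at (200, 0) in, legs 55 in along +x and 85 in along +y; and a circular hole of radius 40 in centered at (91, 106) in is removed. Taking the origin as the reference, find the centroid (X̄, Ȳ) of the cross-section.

X̄ = 107.15 in, Ȳ = 117.14 in

Part | A | x̄ᵢ | ȳᵢ | A·x̄ᵢ | A·ȳᵢ
rectangular body | 32000.00 | 100.00 | 80.00 | 3200000.00 | 2560000.00
semicircular top | 15707.96 | 100.00 | 202.44 | 1570796.33 | 3179940.79
triangular fin | 2337.50 | 218.33 | 28.33 | 510354.17 | 66229.17
hole | -5026.55 | 91.00 | 106.00 | -457415.89 | -532814.11
Σ | 45018.92 |  |  | 4823734.60 | 5273355.84
X̄ = 4823734.60 / 45018.92 = 107.15 in
Ȳ = 5273355.84 / 45018.92 = 117.14 in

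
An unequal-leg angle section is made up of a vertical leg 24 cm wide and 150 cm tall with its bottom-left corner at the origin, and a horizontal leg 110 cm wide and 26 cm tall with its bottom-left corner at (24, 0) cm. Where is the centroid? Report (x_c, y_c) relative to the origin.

x_c = 41.66 cm, y_c = 47.55 cm

vertical leg: A = 24 × 150 = 3600.00, centroid at (12.00, 75.00).
horizontal leg: A = 110 × 26 = 2860.00, centroid at (79.00, 13.00).
ΣA = 6460.00 cm²
ΣAx_c = (3600.00)(12.00) + (2860.00)(79.00) = 269140.00 cm³
ΣAy_c = (3600.00)(75.00) + (2860.00)(13.00) = 307180.00 cm³
x_c = 269140.00 / 6460.00 = 41.66 cm
y_c = 307180.00 / 6460.00 = 47.55 cm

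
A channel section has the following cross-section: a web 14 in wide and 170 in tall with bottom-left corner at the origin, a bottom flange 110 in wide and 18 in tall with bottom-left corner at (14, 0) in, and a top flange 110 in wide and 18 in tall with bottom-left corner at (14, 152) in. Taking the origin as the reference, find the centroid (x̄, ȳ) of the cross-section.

x̄ = 45.73 in, ȳ = 85.00 in

web: A = 14 × 170 = 2380.00, centroid at (7.00, 85.00).
bottom flange: A = 110 × 18 = 1980.00, centroid at (69.00, 9.00).
top flange: A = 110 × 18 = 1980.00, centroid at (69.00, 161.00).
ΣA = 6340.00 in², ΣAx̄ = 289900.00 in³, ΣAȳ = 538900.00 in³.
x̄ = 289900.00/6340.00 = 45.73 in; ȳ = 538900.00/6340.00 = 85.00 in.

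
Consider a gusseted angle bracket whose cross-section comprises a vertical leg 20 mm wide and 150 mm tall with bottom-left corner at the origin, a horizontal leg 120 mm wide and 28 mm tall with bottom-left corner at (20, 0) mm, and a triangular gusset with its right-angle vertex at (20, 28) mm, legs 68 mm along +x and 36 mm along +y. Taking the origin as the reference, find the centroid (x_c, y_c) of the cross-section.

vertical leg: A = 20 × 150 = 3000.00, centroid at (10.00, 75.00).
horizontal leg: A = 120 × 28 = 3360.00, centroid at (80.00, 14.00).
gusset: A = ½·68·36 = 1224.00, centroid at (42.67, 40.00).
ΣA = 7584.00 mm²
ΣAx_c = (3000.00)(10.00) + (3360.00)(80.00) + (1224.00)(42.67) = 351024.00 mm³
ΣAy_c = (3000.00)(75.00) + (3360.00)(14.00) + (1224.00)(40.00) = 321000.00 mm³
x_c = 351024.00 / 7584.00 = 46.28 mm
y_c = 321000.00 / 7584.00 = 42.33 mm

x_c = 46.28 mm, y_c = 42.33 mm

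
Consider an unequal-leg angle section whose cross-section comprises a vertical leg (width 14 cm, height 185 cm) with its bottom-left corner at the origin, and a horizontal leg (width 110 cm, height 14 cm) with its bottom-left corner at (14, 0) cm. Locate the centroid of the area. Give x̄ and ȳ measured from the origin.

x̄ = 30.12 cm, ȳ = 60.62 cm

vertical leg: A = 14 × 185 = 2590.00, centroid at (7.00, 92.50).
horizontal leg: A = 110 × 14 = 1540.00, centroid at (69.00, 7.00).
ΣA = 4130.00 cm²
ΣAx̄ = (2590.00)(7.00) + (1540.00)(69.00) = 124390.00 cm³
ΣAȳ = (2590.00)(92.50) + (1540.00)(7.00) = 250355.00 cm³
x̄ = 124390.00 / 4130.00 = 30.12 cm
ȳ = 250355.00 / 4130.00 = 60.62 cm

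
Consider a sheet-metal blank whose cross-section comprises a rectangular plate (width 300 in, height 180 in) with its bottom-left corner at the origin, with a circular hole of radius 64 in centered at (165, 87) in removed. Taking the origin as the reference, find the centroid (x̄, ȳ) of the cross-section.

x̄ = 145.31 in, ȳ = 90.94 in

plate: A = 300 × 180 = 54000.00, centroid at (150.00, 90.00).
hole: A = −π·64² = -12867.96, centroid at (165.00, 87.00).
ΣA = 41132.04 in², ΣAx̄ = 5976786.02 in³, ΣAȳ = 3740487.17 in³.
x̄ = 5976786.02/41132.04 = 145.31 in; ȳ = 3740487.17/41132.04 = 90.94 in.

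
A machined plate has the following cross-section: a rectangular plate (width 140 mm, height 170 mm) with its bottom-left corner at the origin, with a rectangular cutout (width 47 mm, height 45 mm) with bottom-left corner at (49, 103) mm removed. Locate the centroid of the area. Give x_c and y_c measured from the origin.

x_c = 69.76 mm, y_c = 81.05 mm

Part | A | x̄ᵢ | ȳᵢ | A·x̄ᵢ | A·ȳᵢ
plate | 23800.00 | 70.00 | 85.00 | 1666000.00 | 2023000.00
hole | -2115.00 | 72.50 | 125.50 | -153337.50 | -265432.50
Σ | 21685.00 |  |  | 1512662.50 | 1757567.50
x_c = 1512662.50 / 21685.00 = 69.76 mm
y_c = 1757567.50 / 21685.00 = 81.05 mm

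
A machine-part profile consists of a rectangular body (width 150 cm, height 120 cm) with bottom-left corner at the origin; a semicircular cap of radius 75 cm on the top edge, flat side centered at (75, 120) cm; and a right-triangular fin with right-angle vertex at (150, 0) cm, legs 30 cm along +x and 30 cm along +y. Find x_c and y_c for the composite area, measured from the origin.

x_c = 76.40 cm, y_c = 88.91 cm

Part | A | x̄ᵢ | ȳᵢ | A·x̄ᵢ | A·ȳᵢ
rectangular body | 18000.00 | 75.00 | 60.00 | 1350000.00 | 1080000.00
semicircular top | 8835.73 | 75.00 | 151.83 | 662679.70 | 1341537.52
triangular fin | 450.00 | 160.00 | 10.00 | 72000.00 | 4500.00
Σ | 27285.73 |  |  | 2084679.70 | 2426037.52
x_c = 2084679.70 / 27285.73 = 76.40 cm
y_c = 2426037.52 / 27285.73 = 88.91 cm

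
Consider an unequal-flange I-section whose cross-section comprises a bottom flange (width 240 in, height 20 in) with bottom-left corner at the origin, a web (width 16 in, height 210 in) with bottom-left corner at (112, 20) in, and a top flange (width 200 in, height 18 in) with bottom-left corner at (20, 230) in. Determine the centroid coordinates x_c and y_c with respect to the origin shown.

bottom flange: A = 240 × 20 = 4800.00, centroid at (120.00, 10.00).
web: A = 16 × 210 = 3360.00, centroid at (120.00, 125.00).
top flange: A = 200 × 18 = 3600.00, centroid at (120.00, 239.00).
ΣA = 11760.00 in², ΣAx_c = 1411200.00 in³, ΣAy_c = 1328400.00 in³.
x_c = 1411200.00/11760.00 = 120.00 in; y_c = 1328400.00/11760.00 = 112.96 in.

x_c = 120.00 in, y_c = 112.96 in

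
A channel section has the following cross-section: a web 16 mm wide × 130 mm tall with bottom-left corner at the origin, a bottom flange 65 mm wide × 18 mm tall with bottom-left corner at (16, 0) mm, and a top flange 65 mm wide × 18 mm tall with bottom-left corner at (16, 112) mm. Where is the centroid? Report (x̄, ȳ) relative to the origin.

Part | A | x̄ᵢ | ȳᵢ | A·x̄ᵢ | A·ȳᵢ
web | 2080.00 | 8.00 | 65.00 | 16640.00 | 135200.00
bottom flange | 1170.00 | 48.50 | 9.00 | 56745.00 | 10530.00
top flange | 1170.00 | 48.50 | 121.00 | 56745.00 | 141570.00
Σ | 4420.00 |  |  | 130130.00 | 287300.00
x̄ = 130130.00 / 4420.00 = 29.44 mm
ȳ = 287300.00 / 4420.00 = 65.00 mm

x̄ = 29.44 mm, ȳ = 65.00 mm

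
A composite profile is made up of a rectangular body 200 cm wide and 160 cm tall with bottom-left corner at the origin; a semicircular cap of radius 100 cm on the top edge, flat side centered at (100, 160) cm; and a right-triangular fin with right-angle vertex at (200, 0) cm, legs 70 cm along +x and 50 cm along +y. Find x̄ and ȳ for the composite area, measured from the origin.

Part | A | x̄ᵢ | ȳᵢ | A·x̄ᵢ | A·ȳᵢ
rectangular body | 32000.00 | 100.00 | 80.00 | 3200000.00 | 2560000.00
semicircular top | 15707.96 | 100.00 | 202.44 | 1570796.33 | 3179940.79
triangular fin | 1750.00 | 223.33 | 16.67 | 390833.33 | 29166.67
Σ | 49457.96 |  |  | 5161629.66 | 5769107.46
x̄ = 5161629.66 / 49457.96 = 104.36 cm
ȳ = 5769107.46 / 49457.96 = 116.65 cm

x̄ = 104.36 cm, ȳ = 116.65 cm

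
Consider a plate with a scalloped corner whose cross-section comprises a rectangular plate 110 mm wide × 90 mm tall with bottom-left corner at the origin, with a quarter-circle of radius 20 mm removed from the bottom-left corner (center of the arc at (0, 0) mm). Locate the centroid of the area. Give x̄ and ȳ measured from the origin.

x̄ = 56.52 mm, ȳ = 46.20 mm

Part | A | x̄ᵢ | ȳᵢ | A·x̄ᵢ | A·ȳᵢ
plate | 9900.00 | 55.00 | 45.00 | 544500.00 | 445500.00
removed quarter-circle | -314.16 | 8.49 | 8.49 | -2666.67 | -2666.67
Σ | 9585.84 |  |  | 541833.33 | 442833.33
x̄ = 541833.33 / 9585.84 = 56.52 mm
ȳ = 442833.33 / 9585.84 = 46.20 mm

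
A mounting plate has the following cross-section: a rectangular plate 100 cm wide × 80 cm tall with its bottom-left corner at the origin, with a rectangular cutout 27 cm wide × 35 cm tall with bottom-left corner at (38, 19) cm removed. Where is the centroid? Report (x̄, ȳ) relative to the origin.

plate: A = 100 × 80 = 8000.00, centroid at (50.00, 40.00).
hole: A = −(27 × 35) = -945.00, centroid at (51.50, 36.50).
ΣA = 7055.00 cm²
ΣAx̄ = (8000.00)(50.00) + (-945.00)(51.50) = 351332.50 cm³
ΣAȳ = (8000.00)(40.00) + (-945.00)(36.50) = 285507.50 cm³
x̄ = 351332.50 / 7055.00 = 49.80 cm
ȳ = 285507.50 / 7055.00 = 40.47 cm

x̄ = 49.80 cm, ȳ = 40.47 cm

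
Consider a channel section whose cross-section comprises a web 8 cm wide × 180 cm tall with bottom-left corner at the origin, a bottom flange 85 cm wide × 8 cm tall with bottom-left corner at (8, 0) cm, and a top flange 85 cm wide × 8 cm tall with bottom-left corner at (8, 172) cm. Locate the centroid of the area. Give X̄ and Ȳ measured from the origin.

X̄ = 26.59 cm, Ȳ = 90.00 cm

web: A = 8 × 180 = 1440.00, centroid at (4.00, 90.00).
bottom flange: A = 85 × 8 = 680.00, centroid at (50.50, 4.00).
top flange: A = 85 × 8 = 680.00, centroid at (50.50, 176.00).
ΣA = 2800.00 cm², ΣAX̄ = 74440.00 cm³, ΣAȲ = 252000.00 cm³.
X̄ = 74440.00/2800.00 = 26.59 cm; Ȳ = 252000.00/2800.00 = 90.00 cm.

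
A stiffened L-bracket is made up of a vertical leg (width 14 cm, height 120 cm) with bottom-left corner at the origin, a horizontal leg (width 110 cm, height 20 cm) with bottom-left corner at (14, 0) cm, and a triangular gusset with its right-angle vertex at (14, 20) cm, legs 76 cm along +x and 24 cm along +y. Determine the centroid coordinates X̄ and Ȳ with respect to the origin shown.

vertical leg: A = 14 × 120 = 1680.00, centroid at (7.00, 60.00).
horizontal leg: A = 110 × 20 = 2200.00, centroid at (69.00, 10.00).
gusset: A = ½·76·24 = 912.00, centroid at (39.33, 28.00).
ΣA = 4792.00 cm², ΣAX̄ = 199432.00 cm³, ΣAȲ = 148336.00 cm³.
X̄ = 199432.00/4792.00 = 41.62 cm; Ȳ = 148336.00/4792.00 = 30.95 cm.

X̄ = 41.62 cm, Ȳ = 30.95 cm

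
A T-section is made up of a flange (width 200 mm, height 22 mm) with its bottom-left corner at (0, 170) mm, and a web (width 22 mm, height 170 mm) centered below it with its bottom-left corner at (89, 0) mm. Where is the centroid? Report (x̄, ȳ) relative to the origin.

web: A = 22 × 170 = 3740.00, centroid at (100.00, 85.00).
flange: A = 200 × 22 = 4400.00, centroid at (100.00, 181.00).
ΣA = 8140.00 mm², ΣAx̄ = 814000.00 mm³, ΣAȳ = 1114300.00 mm³.
x̄ = 814000.00/8140.00 = 100.00 mm; ȳ = 1114300.00/8140.00 = 136.89 mm.

x̄ = 100.00 mm, ȳ = 136.89 mm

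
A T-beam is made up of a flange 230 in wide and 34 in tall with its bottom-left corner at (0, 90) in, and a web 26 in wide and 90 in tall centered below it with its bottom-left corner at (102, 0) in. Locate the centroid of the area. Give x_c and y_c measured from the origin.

x_c = 115.00 in, y_c = 92.72 in

web: A = 26 × 90 = 2340.00, centroid at (115.00, 45.00).
flange: A = 230 × 34 = 7820.00, centroid at (115.00, 107.00).
ΣA = 10160.00 in², ΣAx_c = 1168400.00 in³, ΣAy_c = 942040.00 in³.
x_c = 1168400.00/10160.00 = 115.00 in; y_c = 942040.00/10160.00 = 92.72 in.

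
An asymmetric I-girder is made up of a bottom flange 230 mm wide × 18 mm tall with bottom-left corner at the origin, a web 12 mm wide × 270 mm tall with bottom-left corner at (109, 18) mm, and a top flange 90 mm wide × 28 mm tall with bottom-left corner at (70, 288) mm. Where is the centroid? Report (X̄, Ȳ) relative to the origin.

X̄ = 115.00 mm, Ȳ = 130.71 mm

bottom flange: A = 230 × 18 = 4140.00, centroid at (115.00, 9.00).
web: A = 12 × 270 = 3240.00, centroid at (115.00, 153.00).
top flange: A = 90 × 28 = 2520.00, centroid at (115.00, 302.00).
ΣA = 9900.00 mm²
ΣAX̄ = (4140.00)(115.00) + (3240.00)(115.00) + (2520.00)(115.00) = 1138500.00 mm³
ΣAȲ = (4140.00)(9.00) + (3240.00)(153.00) + (2520.00)(302.00) = 1294020.00 mm³
X̄ = 1138500.00 / 9900.00 = 115.00 mm
Ȳ = 1294020.00 / 9900.00 = 130.71 mm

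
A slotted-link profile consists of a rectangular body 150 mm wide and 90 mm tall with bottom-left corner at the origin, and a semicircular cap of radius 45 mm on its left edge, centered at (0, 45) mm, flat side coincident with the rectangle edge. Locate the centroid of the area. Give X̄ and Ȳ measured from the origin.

X̄ = 57.06 mm, Ȳ = 45.00 mm

Part | A | x̄ᵢ | ȳᵢ | A·x̄ᵢ | A·ȳᵢ
rectangular body | 13500.00 | 75.00 | 45.00 | 1012500.00 | 607500.00
semicircular end | 3180.86 | -19.10 | 45.00 | -60750.00 | 143138.82
Σ | 16680.86 |  |  | 951750.00 | 750638.82
X̄ = 951750.00 / 16680.86 = 57.06 mm
Ȳ = 750638.82 / 16680.86 = 45.00 mm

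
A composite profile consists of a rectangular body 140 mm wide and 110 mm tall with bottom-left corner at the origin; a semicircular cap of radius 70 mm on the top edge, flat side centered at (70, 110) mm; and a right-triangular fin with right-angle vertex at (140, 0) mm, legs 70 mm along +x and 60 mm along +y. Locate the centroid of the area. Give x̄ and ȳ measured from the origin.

rectangular body: A = 140 × 110 = 15400.00, centroid at (70.00, 55.00).
semicircular top: A = ½π·70² = 7696.90, centroid at (70.00, 139.71).
triangular fin: A = ½·70·60 = 2100.00, centroid at (163.33, 20.00).
ΣA = 25196.90 mm²
ΣAx̄ = (15400.00)(70.00) + (7696.90)(70.00) + (2100.00)(163.33) = 1959783.14 mm³
ΣAȳ = (15400.00)(55.00) + (7696.90)(139.71) + (2100.00)(20.00) = 1964325.89 mm³
x̄ = 1959783.14 / 25196.90 = 77.78 mm
ȳ = 1964325.89 / 25196.90 = 77.96 mm

x̄ = 77.78 mm, ȳ = 77.96 mm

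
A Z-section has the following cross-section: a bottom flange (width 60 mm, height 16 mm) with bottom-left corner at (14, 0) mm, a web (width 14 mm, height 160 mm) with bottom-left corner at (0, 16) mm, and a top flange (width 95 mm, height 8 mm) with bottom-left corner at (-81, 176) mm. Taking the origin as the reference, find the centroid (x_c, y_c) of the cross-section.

bottom flange: A = 60 × 16 = 960.00, centroid at (44.00, 8.00).
web: A = 14 × 160 = 2240.00, centroid at (7.00, 96.00).
top flange: A = 95 × 8 = 760.00, centroid at (-33.50, 180.00).
ΣA = 3960.00 mm²
ΣAx_c = (960.00)(44.00) + (2240.00)(7.00) + (760.00)(-33.50) = 32460.00 mm³
ΣAy_c = (960.00)(8.00) + (2240.00)(96.00) + (760.00)(180.00) = 359520.00 mm³
x_c = 32460.00 / 3960.00 = 8.20 mm
y_c = 359520.00 / 3960.00 = 90.79 mm

x_c = 8.20 mm, y_c = 90.79 mm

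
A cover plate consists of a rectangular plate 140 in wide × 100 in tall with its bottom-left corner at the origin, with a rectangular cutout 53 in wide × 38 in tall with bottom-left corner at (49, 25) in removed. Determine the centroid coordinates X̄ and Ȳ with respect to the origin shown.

X̄ = 69.08 in, Ȳ = 51.01 in

Part | A | x̄ᵢ | ȳᵢ | A·x̄ᵢ | A·ȳᵢ
plate | 14000.00 | 70.00 | 50.00 | 980000.00 | 700000.00
hole | -2014.00 | 75.50 | 44.00 | -152057.00 | -88616.00
Σ | 11986.00 |  |  | 827943.00 | 611384.00
X̄ = 827943.00 / 11986.00 = 69.08 in
Ȳ = 611384.00 / 11986.00 = 51.01 in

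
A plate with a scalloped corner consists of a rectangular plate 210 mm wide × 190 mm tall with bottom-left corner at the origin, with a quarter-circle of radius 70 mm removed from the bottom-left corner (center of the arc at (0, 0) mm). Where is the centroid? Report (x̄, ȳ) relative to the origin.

x̄ = 113.04 mm, ȳ = 101.97 mm

plate: A = 210 × 190 = 39900.00, centroid at (105.00, 95.00).
removed quarter-circle: A = −¼π·70² = -3848.45, centroid at (29.71, 29.71).
ΣA = 36051.55 mm²
ΣAx̄ = (39900.00)(105.00) + (-3848.45)(29.71) = 4075166.67 mm³
ΣAȳ = (39900.00)(95.00) + (-3848.45)(29.71) = 3676166.67 mm³
x̄ = 4075166.67 / 36051.55 = 113.04 mm
ȳ = 3676166.67 / 36051.55 = 101.97 mm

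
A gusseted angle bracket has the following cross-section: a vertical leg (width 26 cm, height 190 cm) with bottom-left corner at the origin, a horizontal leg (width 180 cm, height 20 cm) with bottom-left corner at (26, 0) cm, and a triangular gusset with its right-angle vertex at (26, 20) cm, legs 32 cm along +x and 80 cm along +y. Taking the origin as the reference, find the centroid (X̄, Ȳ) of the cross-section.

vertical leg: A = 26 × 190 = 4940.00, centroid at (13.00, 95.00).
horizontal leg: A = 180 × 20 = 3600.00, centroid at (116.00, 10.00).
gusset: A = ½·32·80 = 1280.00, centroid at (36.67, 46.67).
ΣA = 9820.00 cm², ΣAX̄ = 528753.33 cm³, ΣAȲ = 565033.33 cm³.
X̄ = 528753.33/9820.00 = 53.84 cm; Ȳ = 565033.33/9820.00 = 57.54 cm.

X̄ = 53.84 cm, Ȳ = 57.54 cm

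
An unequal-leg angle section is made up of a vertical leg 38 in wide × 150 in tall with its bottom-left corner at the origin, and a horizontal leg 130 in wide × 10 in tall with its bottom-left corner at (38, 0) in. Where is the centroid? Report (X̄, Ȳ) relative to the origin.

X̄ = 34.60 in, Ȳ = 62.00 in

Part | A | x̄ᵢ | ȳᵢ | A·x̄ᵢ | A·ȳᵢ
vertical leg | 5700.00 | 19.00 | 75.00 | 108300.00 | 427500.00
horizontal leg | 1300.00 | 103.00 | 5.00 | 133900.00 | 6500.00
Σ | 7000.00 |  |  | 242200.00 | 434000.00
X̄ = 242200.00 / 7000.00 = 34.60 in
Ȳ = 434000.00 / 7000.00 = 62.00 in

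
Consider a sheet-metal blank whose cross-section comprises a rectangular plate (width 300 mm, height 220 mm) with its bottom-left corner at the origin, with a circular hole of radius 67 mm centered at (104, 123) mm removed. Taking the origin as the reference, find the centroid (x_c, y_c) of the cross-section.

x_c = 162.50 mm, y_c = 106.47 mm

Part | A | x̄ᵢ | ȳᵢ | A·x̄ᵢ | A·ȳᵢ
plate | 66000.00 | 150.00 | 110.00 | 9900000.00 | 7260000.00
hole | -14102.61 | 104.00 | 123.00 | -1466671.38 | -1734620.96
Σ | 51897.39 |  |  | 8433328.62 | 5525379.04
x_c = 8433328.62 / 51897.39 = 162.50 mm
y_c = 5525379.04 / 51897.39 = 106.47 mm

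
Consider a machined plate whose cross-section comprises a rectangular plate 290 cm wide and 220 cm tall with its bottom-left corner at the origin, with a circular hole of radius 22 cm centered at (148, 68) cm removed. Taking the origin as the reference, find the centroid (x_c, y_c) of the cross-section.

x_c = 144.93 cm, y_c = 111.03 cm

Part | A | x̄ᵢ | ȳᵢ | A·x̄ᵢ | A·ȳᵢ
plate | 63800.00 | 145.00 | 110.00 | 9251000.00 | 7018000.00
hole | -1520.53 | 148.00 | 68.00 | -225038.56 | -103396.10
Σ | 62279.47 |  |  | 9025961.44 | 6914603.90
x_c = 9025961.44 / 62279.47 = 144.93 cm
y_c = 6914603.90 / 62279.47 = 111.03 cm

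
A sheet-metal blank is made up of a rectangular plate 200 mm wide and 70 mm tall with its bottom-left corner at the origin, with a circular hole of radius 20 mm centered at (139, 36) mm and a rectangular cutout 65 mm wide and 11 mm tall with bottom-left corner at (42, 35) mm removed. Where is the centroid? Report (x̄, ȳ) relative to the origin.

x̄ = 97.44 mm, ȳ = 34.57 mm

plate: A = 200 × 70 = 14000.00, centroid at (100.00, 35.00).
hole 1: A = −π·20² = -1256.64, centroid at (139.00, 36.00).
hole 2: A = −(65 × 11) = -715.00, centroid at (74.50, 40.50).
ΣA = 12028.36 mm², ΣAx̄ = 1172059.95 mm³, ΣAȳ = 415803.57 mm³.
x̄ = 1172059.95/12028.36 = 97.44 mm; ȳ = 415803.57/12028.36 = 34.57 mm.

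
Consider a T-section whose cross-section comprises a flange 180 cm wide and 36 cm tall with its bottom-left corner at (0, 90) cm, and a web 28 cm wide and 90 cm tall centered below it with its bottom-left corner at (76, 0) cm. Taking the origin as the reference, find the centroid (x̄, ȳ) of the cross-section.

web: A = 28 × 90 = 2520.00, centroid at (90.00, 45.00).
flange: A = 180 × 36 = 6480.00, centroid at (90.00, 108.00).
ΣA = 9000.00 cm²
ΣAx̄ = (2520.00)(90.00) + (6480.00)(90.00) = 810000.00 cm³
ΣAȳ = (2520.00)(45.00) + (6480.00)(108.00) = 813240.00 cm³
x̄ = 810000.00 / 9000.00 = 90.00 cm
ȳ = 813240.00 / 9000.00 = 90.36 cm

x̄ = 90.00 cm, ȳ = 90.36 cm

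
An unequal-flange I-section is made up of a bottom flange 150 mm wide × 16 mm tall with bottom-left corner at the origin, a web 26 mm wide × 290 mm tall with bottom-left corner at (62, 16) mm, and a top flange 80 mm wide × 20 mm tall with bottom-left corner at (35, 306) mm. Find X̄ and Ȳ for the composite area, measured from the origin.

X̄ = 75.00 mm, Ȳ = 150.67 mm

bottom flange: A = 150 × 16 = 2400.00, centroid at (75.00, 8.00).
web: A = 26 × 290 = 7540.00, centroid at (75.00, 161.00).
top flange: A = 80 × 20 = 1600.00, centroid at (75.00, 316.00).
ΣA = 11540.00 mm²
ΣAX̄ = (2400.00)(75.00) + (7540.00)(75.00) + (1600.00)(75.00) = 865500.00 mm³
ΣAȲ = (2400.00)(8.00) + (7540.00)(161.00) + (1600.00)(316.00) = 1738740.00 mm³
X̄ = 865500.00 / 11540.00 = 75.00 mm
Ȳ = 1738740.00 / 11540.00 = 150.67 mm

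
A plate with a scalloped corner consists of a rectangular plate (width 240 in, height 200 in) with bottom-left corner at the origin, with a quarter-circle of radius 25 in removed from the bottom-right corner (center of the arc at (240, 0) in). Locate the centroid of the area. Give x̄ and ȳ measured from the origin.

plate: A = 240 × 200 = 48000.00, centroid at (120.00, 100.00).
removed quarter-circle: A = −¼π·25² = -490.87, centroid at (229.39, 10.61).
ΣA = 47509.13 in²
ΣAx̄ = (48000.00)(120.00) + (-490.87)(229.39) = 5647398.61 in³
ΣAȳ = (48000.00)(100.00) + (-490.87)(10.61) = 4794791.67 in³
x̄ = 5647398.61 / 47509.13 = 118.87 in
ȳ = 4794791.67 / 47509.13 = 100.92 in

x̄ = 118.87 in, ȳ = 100.92 in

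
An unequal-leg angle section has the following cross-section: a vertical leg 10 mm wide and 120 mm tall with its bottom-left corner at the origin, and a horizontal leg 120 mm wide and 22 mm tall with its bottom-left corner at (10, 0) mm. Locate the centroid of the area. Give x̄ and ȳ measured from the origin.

x̄ = 49.69 mm, ȳ = 26.31 mm

Part | A | x̄ᵢ | ȳᵢ | A·x̄ᵢ | A·ȳᵢ
vertical leg | 1200.00 | 5.00 | 60.00 | 6000.00 | 72000.00
horizontal leg | 2640.00 | 70.00 | 11.00 | 184800.00 | 29040.00
Σ | 3840.00 |  |  | 190800.00 | 101040.00
x̄ = 190800.00 / 3840.00 = 49.69 mm
ȳ = 101040.00 / 3840.00 = 26.31 mm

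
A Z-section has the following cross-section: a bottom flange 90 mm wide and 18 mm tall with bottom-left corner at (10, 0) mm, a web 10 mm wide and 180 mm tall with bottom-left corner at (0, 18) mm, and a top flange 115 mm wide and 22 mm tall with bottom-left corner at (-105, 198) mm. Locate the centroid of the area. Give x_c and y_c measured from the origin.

x_c = -3.71 mm, y_c = 123.99 mm

bottom flange: A = 90 × 18 = 1620.00, centroid at (55.00, 9.00).
web: A = 10 × 180 = 1800.00, centroid at (5.00, 108.00).
top flange: A = 115 × 22 = 2530.00, centroid at (-47.50, 209.00).
ΣA = 5950.00 mm²
ΣAx_c = (1620.00)(55.00) + (1800.00)(5.00) + (2530.00)(-47.50) = -22075.00 mm³
ΣAy_c = (1620.00)(9.00) + (1800.00)(108.00) + (2530.00)(209.00) = 737750.00 mm³
x_c = -22075.00 / 5950.00 = -3.71 mm
y_c = 737750.00 / 5950.00 = 123.99 mm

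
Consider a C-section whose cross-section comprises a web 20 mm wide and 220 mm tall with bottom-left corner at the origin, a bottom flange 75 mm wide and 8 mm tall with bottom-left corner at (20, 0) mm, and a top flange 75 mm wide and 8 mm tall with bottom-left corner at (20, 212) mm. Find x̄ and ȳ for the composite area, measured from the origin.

Part | A | x̄ᵢ | ȳᵢ | A·x̄ᵢ | A·ȳᵢ
web | 4400.00 | 10.00 | 110.00 | 44000.00 | 484000.00
bottom flange | 600.00 | 57.50 | 4.00 | 34500.00 | 2400.00
top flange | 600.00 | 57.50 | 216.00 | 34500.00 | 129600.00
Σ | 5600.00 |  |  | 113000.00 | 616000.00
x̄ = 113000.00 / 5600.00 = 20.18 mm
ȳ = 616000.00 / 5600.00 = 110.00 mm

x̄ = 20.18 mm, ȳ = 110.00 mm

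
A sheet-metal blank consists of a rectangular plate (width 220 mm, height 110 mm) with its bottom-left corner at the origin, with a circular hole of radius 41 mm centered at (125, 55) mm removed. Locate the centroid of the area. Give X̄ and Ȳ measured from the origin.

X̄ = 105.81 mm, Ȳ = 55.00 mm

plate: A = 220 × 110 = 24200.00, centroid at (110.00, 55.00).
hole: A = −π·41² = -5281.02, centroid at (125.00, 55.00).
ΣA = 18918.98 mm²
ΣAX̄ = (24200.00)(110.00) + (-5281.02)(125.00) = 2001872.84 mm³
ΣAȲ = (24200.00)(55.00) + (-5281.02)(55.00) = 1040544.05 mm³
X̄ = 2001872.84 / 18918.98 = 105.81 mm
Ȳ = 1040544.05 / 18918.98 = 55.00 mm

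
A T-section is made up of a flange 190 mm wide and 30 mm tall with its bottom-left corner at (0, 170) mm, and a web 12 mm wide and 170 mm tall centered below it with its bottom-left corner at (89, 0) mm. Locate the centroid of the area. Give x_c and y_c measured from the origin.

web: A = 12 × 170 = 2040.00, centroid at (95.00, 85.00).
flange: A = 190 × 30 = 5700.00, centroid at (95.00, 185.00).
ΣA = 7740.00 mm², ΣAx_c = 735300.00 mm³, ΣAy_c = 1227900.00 mm³.
x_c = 735300.00/7740.00 = 95.00 mm; y_c = 1227900.00/7740.00 = 158.64 mm.

x_c = 95.00 mm, y_c = 158.64 mm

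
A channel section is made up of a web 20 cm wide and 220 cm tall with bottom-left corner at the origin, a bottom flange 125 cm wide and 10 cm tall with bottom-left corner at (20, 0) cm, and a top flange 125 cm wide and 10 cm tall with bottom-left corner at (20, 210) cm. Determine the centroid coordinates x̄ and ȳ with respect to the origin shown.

x̄ = 36.27 cm, ȳ = 110.00 cm

Part | A | x̄ᵢ | ȳᵢ | A·x̄ᵢ | A·ȳᵢ
web | 4400.00 | 10.00 | 110.00 | 44000.00 | 484000.00
bottom flange | 1250.00 | 82.50 | 5.00 | 103125.00 | 6250.00
top flange | 1250.00 | 82.50 | 215.00 | 103125.00 | 268750.00
Σ | 6900.00 |  |  | 250250.00 | 759000.00
x̄ = 250250.00 / 6900.00 = 36.27 cm
ȳ = 759000.00 / 6900.00 = 110.00 cm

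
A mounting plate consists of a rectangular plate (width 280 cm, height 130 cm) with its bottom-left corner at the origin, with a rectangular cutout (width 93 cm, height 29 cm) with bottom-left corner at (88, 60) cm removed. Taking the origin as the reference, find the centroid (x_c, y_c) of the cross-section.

plate: A = 280 × 130 = 36400.00, centroid at (140.00, 65.00).
hole: A = −(93 × 29) = -2697.00, centroid at (134.50, 74.50).
ΣA = 33703.00 cm²
ΣAx_c = (36400.00)(140.00) + (-2697.00)(134.50) = 4733253.50 cm³
ΣAy_c = (36400.00)(65.00) + (-2697.00)(74.50) = 2165073.50 cm³
x_c = 4733253.50 / 33703.00 = 140.44 cm
y_c = 2165073.50 / 33703.00 = 64.24 cm

x_c = 140.44 cm, y_c = 64.24 cm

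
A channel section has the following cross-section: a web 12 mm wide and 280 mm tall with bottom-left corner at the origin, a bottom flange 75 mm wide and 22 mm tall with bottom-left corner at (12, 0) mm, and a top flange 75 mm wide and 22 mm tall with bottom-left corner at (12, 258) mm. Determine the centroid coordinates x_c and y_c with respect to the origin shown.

x_c = 27.55 mm, y_c = 140.00 mm

web: A = 12 × 280 = 3360.00, centroid at (6.00, 140.00).
bottom flange: A = 75 × 22 = 1650.00, centroid at (49.50, 11.00).
top flange: A = 75 × 22 = 1650.00, centroid at (49.50, 269.00).
ΣA = 6660.00 mm², ΣAx_c = 183510.00 mm³, ΣAy_c = 932400.00 mm³.
x_c = 183510.00/6660.00 = 27.55 mm; y_c = 932400.00/6660.00 = 140.00 mm.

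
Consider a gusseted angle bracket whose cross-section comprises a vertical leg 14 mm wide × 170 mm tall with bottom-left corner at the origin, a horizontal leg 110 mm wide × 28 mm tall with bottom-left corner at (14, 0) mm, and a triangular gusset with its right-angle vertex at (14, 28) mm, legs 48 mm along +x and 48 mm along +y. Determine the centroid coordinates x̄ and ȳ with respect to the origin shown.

x̄ = 39.89 mm, ȳ = 44.78 mm

vertical leg: A = 14 × 170 = 2380.00, centroid at (7.00, 85.00).
horizontal leg: A = 110 × 28 = 3080.00, centroid at (69.00, 14.00).
gusset: A = ½·48·48 = 1152.00, centroid at (30.00, 44.00).
ΣA = 6612.00 mm²
ΣAx̄ = (2380.00)(7.00) + (3080.00)(69.00) + (1152.00)(30.00) = 263740.00 mm³
ΣAȳ = (2380.00)(85.00) + (3080.00)(14.00) + (1152.00)(44.00) = 296108.00 mm³
x̄ = 263740.00 / 6612.00 = 39.89 mm
ȳ = 296108.00 / 6612.00 = 44.78 mm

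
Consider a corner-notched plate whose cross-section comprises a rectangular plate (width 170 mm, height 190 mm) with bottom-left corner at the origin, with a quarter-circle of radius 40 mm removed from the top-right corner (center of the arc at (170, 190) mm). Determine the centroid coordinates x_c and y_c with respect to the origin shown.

Part | A | x̄ᵢ | ȳᵢ | A·x̄ᵢ | A·ȳᵢ
plate | 32300.00 | 85.00 | 95.00 | 2745500.00 | 3068500.00
removed quarter-circle | -1256.64 | 153.02 | 173.02 | -192294.97 | -217427.71
Σ | 31043.36 |  |  | 2553205.03 | 2851072.29
x_c = 2553205.03 / 31043.36 = 82.25 mm
y_c = 2851072.29 / 31043.36 = 91.84 mm

x_c = 82.25 mm, y_c = 91.84 mm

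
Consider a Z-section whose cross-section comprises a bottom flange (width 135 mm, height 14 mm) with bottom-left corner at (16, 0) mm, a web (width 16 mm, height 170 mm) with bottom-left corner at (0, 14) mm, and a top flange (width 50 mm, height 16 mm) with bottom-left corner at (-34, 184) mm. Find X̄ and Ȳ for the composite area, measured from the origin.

bottom flange: A = 135 × 14 = 1890.00, centroid at (83.50, 7.00).
web: A = 16 × 170 = 2720.00, centroid at (8.00, 99.00).
top flange: A = 50 × 16 = 800.00, centroid at (-9.00, 192.00).
ΣA = 5410.00 mm², ΣAX̄ = 172375.00 mm³, ΣAȲ = 436110.00 mm³.
X̄ = 172375.00/5410.00 = 31.86 mm; Ȳ = 436110.00/5410.00 = 80.61 mm.

X̄ = 31.86 mm, Ȳ = 80.61 mm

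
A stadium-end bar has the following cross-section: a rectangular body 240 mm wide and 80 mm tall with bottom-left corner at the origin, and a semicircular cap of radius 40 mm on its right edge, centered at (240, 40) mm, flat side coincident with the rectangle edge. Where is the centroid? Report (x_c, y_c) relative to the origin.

x_c = 135.85 mm, y_c = 40.00 mm

Part | A | x̄ᵢ | ȳᵢ | A·x̄ᵢ | A·ȳᵢ
rectangular body | 19200.00 | 120.00 | 40.00 | 2304000.00 | 768000.00
semicircular end | 2513.27 | 256.98 | 40.00 | 645852.46 | 100530.96
Σ | 21713.27 |  |  | 2949852.46 | 868530.96
x_c = 2949852.46 / 21713.27 = 135.85 mm
y_c = 868530.96 / 21713.27 = 40.00 mm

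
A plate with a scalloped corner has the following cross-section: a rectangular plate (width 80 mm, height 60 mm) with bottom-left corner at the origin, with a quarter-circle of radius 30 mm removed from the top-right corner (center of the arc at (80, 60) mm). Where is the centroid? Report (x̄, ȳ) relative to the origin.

x̄ = 35.29 mm, ȳ = 27.02 mm

plate: A = 80 × 60 = 4800.00, centroid at (40.00, 30.00).
removed quarter-circle: A = −¼π·30² = -706.86, centroid at (67.27, 47.27).
ΣA = 4093.14 mm², ΣAx̄ = 144451.33 mm³, ΣAȳ = 110588.50 mm³.
x̄ = 144451.33/4093.14 = 35.29 mm; ȳ = 110588.50/4093.14 = 27.02 mm.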